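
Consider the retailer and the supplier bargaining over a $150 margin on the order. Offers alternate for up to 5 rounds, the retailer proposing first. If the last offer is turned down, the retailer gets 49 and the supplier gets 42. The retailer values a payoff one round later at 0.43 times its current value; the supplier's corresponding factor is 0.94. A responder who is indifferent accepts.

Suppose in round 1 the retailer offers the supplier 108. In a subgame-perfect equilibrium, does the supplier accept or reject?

Reject

Round 5 (the retailer proposes): the supplier gets 42 if talks fail, so the retailer offers 42 and keeps 108.
Round 4 (the supplier proposes): the retailer can get 108 next round, worth 0.43 × 108 = 46.44 now; the supplier offers that and keeps 103.56.
Round 3 (the retailer proposes): the supplier can get 103.56 next round, worth 0.94 × 103.56 = 97.3464 now. The retailer offers 97.3464 and keeps 150 − 97.3464 = 52.6536.
Round 2 (the supplier proposes): the retailer can get 52.6536 next round, worth 0.43 × 52.6536 = 22.641048 now. The supplier offers 22.641048 and keeps 150 − 22.641048 = 127.358952.
So by rejecting in round 1, the supplier gets 127.358952 next round, worth 0.94 × 127.358952 = 119.71741488 now.
Offer 108 < 119.71741488, so the supplier rejects.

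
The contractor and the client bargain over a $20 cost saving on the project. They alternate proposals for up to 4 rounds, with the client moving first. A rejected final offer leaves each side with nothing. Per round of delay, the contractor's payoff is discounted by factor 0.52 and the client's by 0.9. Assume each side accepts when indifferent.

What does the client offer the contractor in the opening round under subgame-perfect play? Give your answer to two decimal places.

Work backward from the last round.
Round 4 (the contractor proposes): rejection yields 0 for the client; the contractor offers 0 and keeps 20.
Round 3 (the client proposes): the contractor can get 20 next round, worth 0.52 × 20 = 10.4 now; the client offers that and keeps 9.6.
Round 2 (the contractor proposes): the client can get 9.6 next round, worth 0.9 × 9.6 = 8.64 now; the contractor offers that and keeps 11.36.
Round 1 (the client proposes): the contractor can get 11.36 next round, worth 0.52 × 11.36 = 5.9072 now; the client offers that and keeps 14.0928.

5.91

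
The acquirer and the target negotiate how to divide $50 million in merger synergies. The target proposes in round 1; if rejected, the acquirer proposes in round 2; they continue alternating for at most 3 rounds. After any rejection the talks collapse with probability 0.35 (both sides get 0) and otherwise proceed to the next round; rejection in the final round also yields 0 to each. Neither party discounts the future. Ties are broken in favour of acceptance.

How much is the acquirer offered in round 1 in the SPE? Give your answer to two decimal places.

11.38

By backward induction:
Round 3 (the target proposes): the acquirer will accept anything ≥ 0, so the target offers 0 and keeps 50.
Round 2 (the acquirer proposes): rejecting gives the target an expected 0.65 × 50 = 32.5, so the acquirer offers 32.5, keeping 17.5.
Round 1 (the target proposes): rejecting gives the acquirer an expected 0.65 × 17.5 = 11.375. The target offers 11.375 and keeps 50 − 11.375 = 38.625.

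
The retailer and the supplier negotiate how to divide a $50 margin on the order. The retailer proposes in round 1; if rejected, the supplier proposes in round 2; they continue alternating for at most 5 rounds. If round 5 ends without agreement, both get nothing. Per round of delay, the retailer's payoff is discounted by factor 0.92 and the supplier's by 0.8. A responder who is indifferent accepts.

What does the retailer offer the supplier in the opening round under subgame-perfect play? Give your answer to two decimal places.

Work backward from the last round.
Round 5 (the retailer proposes): rejection yields 0 for the supplier; the retailer offers 0 and keeps 50.
Round 4 (the supplier proposes): the retailer can get 50 next round, worth 0.92 × 50 = 46 now; the supplier offers that and keeps 4.
Round 3 (the retailer proposes): the supplier can get 4 next round, worth 0.8 × 4 = 3.2 now. The retailer offers 3.2 and keeps 50 − 3.2 = 46.8.
Round 2 (the supplier proposes): the retailer can get 46.8 next round, worth 0.92 × 46.8 = 43.056 now. The supplier offers 43.056 and keeps 50 − 43.056 = 6.944.
Round 1 (the retailer proposes): the supplier can get 6.944 next round, worth 0.8 × 6.944 = 5.5552 now. The retailer offers 5.5552 and keeps 50 − 5.5552 = 44.4448.

5.56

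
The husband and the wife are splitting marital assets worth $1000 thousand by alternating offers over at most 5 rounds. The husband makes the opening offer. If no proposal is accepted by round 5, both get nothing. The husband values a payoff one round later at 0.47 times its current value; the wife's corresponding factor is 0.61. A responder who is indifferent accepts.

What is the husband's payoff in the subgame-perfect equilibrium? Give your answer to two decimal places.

584.01

Work backward from the last round.
Round 5 (the husband proposes): rejection yields 0 for the wife; the husband offers 0 and keeps 1000.
Round 4 (the wife proposes): the husband can get 1000 next round, worth 0.47 × 1000 = 470 now; the wife offers that and keeps 530.
Round 3 (the husband proposes): the wife can get 530 next round, worth 0.61 × 530 = 323.3 now, so the husband offers 323.3, keeping 676.7.
Round 2 (the wife proposes): the husband can get 676.7 next round, worth 0.47 × 676.7 = 318.049 now; the wife offers that and keeps 681.951.
Round 1 (the husband proposes): the wife can get 681.951 next round, worth 0.61 × 681.951 = 415.99011 now. The husband offers 415.99011 and keeps 1000 − 415.99011 = 584.00989.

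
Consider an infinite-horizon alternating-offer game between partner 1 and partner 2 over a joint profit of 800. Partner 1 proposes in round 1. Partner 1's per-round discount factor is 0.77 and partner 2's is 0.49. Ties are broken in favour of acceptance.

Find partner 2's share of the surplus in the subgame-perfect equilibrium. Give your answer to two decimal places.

144.79

Let x be partner 1's share when partner 1 proposes and y be partner 2's share when partner 2 proposes.
Partner 2 accepts iff offered ≥ 0.49·y, so x = 800 − 0.49y. Symmetrically y = 800 − 0.77x.
Substituting: x = 800 − 0.49(800 − 0.77x), giving x(1 − 0.77·0.49) = 800(1 − 0.49).
So x = 800 × 0.51 / 0.6227 ≈ 655.2112, and partner 2 receives 800 − x ≈ 144.7888.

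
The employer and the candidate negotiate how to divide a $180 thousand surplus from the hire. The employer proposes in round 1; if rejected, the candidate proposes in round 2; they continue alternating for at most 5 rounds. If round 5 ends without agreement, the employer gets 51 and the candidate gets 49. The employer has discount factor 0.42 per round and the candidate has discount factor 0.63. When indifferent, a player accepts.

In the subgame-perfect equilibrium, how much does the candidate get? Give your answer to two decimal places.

Work backward from the last round.
Round 5 (the employer proposes): the candidate gets 49 if talks fail, so the employer offers 49 and keeps 131.
Round 4 (the candidate proposes): the employer can get 131 next round, worth 0.42 × 131 = 55.02 now. The candidate offers 55.02 and keeps 180 − 55.02 = 124.98.
Round 3 (the employer proposes): the candidate can get 124.98 next round, worth 0.63 × 124.98 = 78.7374 now; the employer offers that and keeps 101.2626.
Round 2 (the candidate proposes): the employer can get 101.2626 next round, worth 0.42 × 101.2626 = 42.530292 now, so the candidate offers 42.530292, keeping 137.469708.
Round 1 (the employer proposes): the candidate can get 137.469708 next round, worth 0.63 × 137.469708 = 86.60591604 now, so the employer offers 86.60591604, keeping 93.39408396.

86.61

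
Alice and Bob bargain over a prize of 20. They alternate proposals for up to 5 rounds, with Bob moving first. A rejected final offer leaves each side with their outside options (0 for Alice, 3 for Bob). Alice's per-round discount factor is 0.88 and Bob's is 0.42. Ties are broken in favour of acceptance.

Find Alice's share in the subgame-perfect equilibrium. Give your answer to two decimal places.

13.98

Solve by backward induction from round 5.
Round 5 (Bob proposes): Alice will accept anything ≥ 0, so Bob offers 0 and keeps 20.
Round 4 (Alice proposes): Bob can get 20 next round, worth 0.42 × 20 = 8.4 now; Alice offers that and keeps 11.6.
Round 3 (Bob proposes): Alice can get 11.6 next round, worth 0.88 × 11.6 = 10.208 now. Bob offers 10.208 and keeps 20 − 10.208 = 9.792.
Round 2 (Alice proposes): Bob can get 9.792 next round, worth 0.42 × 9.792 = 4.11264 now; Alice offers that and keeps 15.88736.
Round 1 (Bob proposes): Alice can get 15.88736 next round, worth 0.88 × 15.88736 = 13.9808768 now; Bob offers that and keeps 6.0191232.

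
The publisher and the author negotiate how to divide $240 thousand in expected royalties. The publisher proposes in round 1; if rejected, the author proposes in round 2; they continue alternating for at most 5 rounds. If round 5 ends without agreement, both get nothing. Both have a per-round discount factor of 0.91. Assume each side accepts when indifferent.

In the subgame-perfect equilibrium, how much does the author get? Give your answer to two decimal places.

Round 5 (the publisher proposes): the author will accept anything ≥ 0, so the publisher offers 0 and keeps 240.
Round 4 (the author proposes): the publisher can get 240 next round, worth 0.91 × 240 = 218.4 now. The author offers 218.4 and keeps 240 − 218.4 = 21.6.
Round 3 (the publisher proposes): the author can get 21.6 next round, worth 0.91 × 21.6 = 19.656 now, so the publisher offers 19.656, keeping 220.344.
Round 2 (the author proposes): the publisher can get 220.344 next round, worth 0.91 × 220.344 = 200.51304 now. The author offers 200.51304 and keeps 240 − 200.51304 = 39.48696.
Round 1 (the publisher proposes): the author can get 39.48696 next round, worth 0.91 × 39.48696 = 35.9331336 now. The publisher offers 35.9331336 and keeps 240 − 35.9331336 = 204.0668664.

35.93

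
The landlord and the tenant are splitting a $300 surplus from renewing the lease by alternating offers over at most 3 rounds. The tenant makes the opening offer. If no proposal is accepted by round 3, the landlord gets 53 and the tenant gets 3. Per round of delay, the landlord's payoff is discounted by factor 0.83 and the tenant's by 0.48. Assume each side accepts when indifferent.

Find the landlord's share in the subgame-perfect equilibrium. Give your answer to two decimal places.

Round 3 (the tenant proposes): the landlord gets 53 if talks fail, so the tenant offers 53 and keeps 247.
Round 2 (the landlord proposes): the tenant can get 247 next round, worth 0.48 × 247 = 118.56 now, so the landlord offers 118.56, keeping 181.44.
Round 1 (the tenant proposes): the landlord can get 181.44 next round, worth 0.83 × 181.44 = 150.5952 now, so the tenant offers 150.5952, keeping 149.4048.

150.60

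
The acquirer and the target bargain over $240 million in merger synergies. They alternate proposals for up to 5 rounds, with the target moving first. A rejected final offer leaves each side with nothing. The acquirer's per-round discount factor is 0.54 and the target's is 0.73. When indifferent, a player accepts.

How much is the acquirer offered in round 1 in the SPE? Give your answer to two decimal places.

Round 5 (the target proposes): the acquirer will accept anything ≥ 0, so the target offers 0 and keeps 240.
Round 4 (the acquirer proposes): the target can get 240 next round, worth 0.73 × 240 = 175.2 now; the acquirer offers that and keeps 64.8.
Round 3 (the target proposes): the acquirer can get 64.8 next round, worth 0.54 × 64.8 = 34.992 now. The target offers 34.992 and keeps 240 − 34.992 = 205.008.
Round 2 (the acquirer proposes): the target can get 205.008 next round, worth 0.73 × 205.008 = 149.65584 now; the acquirer offers that and keeps 90.34416.
Round 1 (the target proposes): the acquirer can get 90.34416 next round, worth 0.54 × 90.34416 = 48.7858464 now, so the target offers 48.7858464, keeping 191.2141536.

48.79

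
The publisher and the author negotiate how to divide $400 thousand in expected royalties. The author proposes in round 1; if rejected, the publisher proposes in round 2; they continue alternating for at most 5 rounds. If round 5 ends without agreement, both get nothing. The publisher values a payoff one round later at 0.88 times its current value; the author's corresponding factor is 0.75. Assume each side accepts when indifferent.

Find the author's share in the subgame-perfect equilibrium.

253.92

Round 5 (the author proposes): the publisher will accept anything ≥ 0, so the author offers 0 and keeps 400.
Round 4 (the publisher proposes): the author can get 400 next round, worth 0.75 × 400 = 300 now, so the publisher offers 300, keeping 100.
Round 3 (the author proposes): the publisher can get 100 next round, worth 0.88 × 100 = 88 now; the author offers that and keeps 312.
Round 2 (the publisher proposes): the author can get 312 next round, worth 0.75 × 312 = 234 now, so the publisher offers 234, keeping 166.
Round 1 (the author proposes): the publisher can get 166 next round, worth 0.88 × 166 = 146.08 now; the author offers that and keeps 253.92.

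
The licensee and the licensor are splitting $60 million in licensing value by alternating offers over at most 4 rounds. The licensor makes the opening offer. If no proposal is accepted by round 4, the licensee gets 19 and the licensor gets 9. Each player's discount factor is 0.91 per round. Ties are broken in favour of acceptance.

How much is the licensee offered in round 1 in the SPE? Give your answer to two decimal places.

Round 4 (the licensee proposes): the licensor gets 9 if talks fail, so the licensee offers 9 and keeps 51.
Round 3 (the licensor proposes): the licensee can get 51 next round, worth 0.91 × 51 = 46.41 now; the licensor offers that and keeps 13.59.
Round 2 (the licensee proposes): the licensor can get 13.59 next round, worth 0.91 × 13.59 = 12.3669 now; the licensee offers that and keeps 47.6331.
Round 1 (the licensor proposes): the licensee can get 47.6331 next round, worth 0.91 × 47.6331 = 43.346121 now, so the licensor offers 43.346121, keeping 16.653879.

43.35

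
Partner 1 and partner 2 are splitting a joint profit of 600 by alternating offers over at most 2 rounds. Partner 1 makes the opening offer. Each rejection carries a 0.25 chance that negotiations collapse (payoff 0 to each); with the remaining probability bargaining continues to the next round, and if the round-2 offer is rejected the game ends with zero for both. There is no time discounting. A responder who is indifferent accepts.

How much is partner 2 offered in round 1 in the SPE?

450

Round 2 (partner 2 proposes): partner 1 will accept anything ≥ 0, so partner 2 offers 0 and keeps 600.
Round 1 (partner 1 proposes): rejecting gives partner 2 an expected 0.75 × 600 = 450, so partner 1 offers 450, keeping 150.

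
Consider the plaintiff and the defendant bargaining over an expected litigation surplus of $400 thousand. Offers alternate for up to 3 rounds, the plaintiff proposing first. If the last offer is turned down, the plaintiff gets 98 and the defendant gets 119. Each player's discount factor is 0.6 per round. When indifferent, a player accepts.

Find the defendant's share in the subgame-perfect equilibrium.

Round 3 (the plaintiff proposes): the defendant gets 119 if talks fail, so the plaintiff offers 119 and keeps 281.
Round 2 (the defendant proposes): the plaintiff can get 281 next round, worth 0.6 × 281 = 168.6 now, so the defendant offers 168.6, keeping 231.4.
Round 1 (the plaintiff proposes): the defendant can get 231.4 next round, worth 0.6 × 231.4 = 138.84 now; the plaintiff offers that and keeps 261.16.

138.84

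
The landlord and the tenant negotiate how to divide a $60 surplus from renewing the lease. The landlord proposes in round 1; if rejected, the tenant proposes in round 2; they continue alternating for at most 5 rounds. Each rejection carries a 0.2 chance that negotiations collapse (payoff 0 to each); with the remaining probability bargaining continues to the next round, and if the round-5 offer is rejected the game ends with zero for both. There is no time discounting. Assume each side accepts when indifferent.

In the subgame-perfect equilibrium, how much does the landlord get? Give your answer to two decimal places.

44.26

By backward induction:
Round 5 (the landlord proposes): the tenant will accept anything ≥ 0, so the landlord offers 0 and keeps 60.
Round 4 (the tenant proposes): rejecting gives the landlord an expected 0.8 × 60 = 48. The tenant offers 48 and keeps 60 − 48 = 12.
Round 3 (the landlord proposes): rejecting gives the tenant an expected 0.8 × 12 = 9.6, so the landlord offers 9.6, keeping 50.4.
Round 2 (the tenant proposes): rejecting gives the landlord an expected 0.8 × 50.4 = 40.32, so the tenant offers 40.32, keeping 19.68.
Round 1 (the landlord proposes): rejecting gives the tenant an expected 0.8 × 19.68 = 15.744. The landlord offers 15.744 and keeps 60 − 15.744 = 44.256.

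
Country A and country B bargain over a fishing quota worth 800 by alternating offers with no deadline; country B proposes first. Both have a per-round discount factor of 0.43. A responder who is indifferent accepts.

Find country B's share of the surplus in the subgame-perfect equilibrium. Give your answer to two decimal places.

Let x be country B's share when country B proposes and y be country A's share when country A proposes.
Country A accepts iff offered ≥ 0.43·y, so x = 800 − 0.43y. Symmetrically y = 800 − 0.43x.
Substituting: x = 800 − 0.43(800 − 0.43x), giving x(1 − 0.43·0.43) = 800(1 − 0.43).
So x = 800 × 0.57 / 0.8151 ≈ 559.4406, and country A receives 800 − x ≈ 240.5594.

559.44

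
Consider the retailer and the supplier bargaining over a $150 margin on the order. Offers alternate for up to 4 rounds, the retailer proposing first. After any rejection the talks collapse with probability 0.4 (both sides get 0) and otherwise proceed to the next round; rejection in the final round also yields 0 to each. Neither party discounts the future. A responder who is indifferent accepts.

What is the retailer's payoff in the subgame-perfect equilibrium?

By backward induction:
Round 4 (the supplier proposes): the retailer will accept anything ≥ 0, so the supplier offers 0 and keeps 150.
Round 3 (the retailer proposes): rejecting gives the supplier an expected 0.6 × 150 = 90, so the retailer offers 90, keeping 60.
Round 2 (the supplier proposes): rejecting gives the retailer an expected 0.6 × 60 = 36; the supplier offers that and keeps 114.
Round 1 (the retailer proposes): rejecting gives the supplier an expected 0.6 × 114 = 68.4. The retailer offers 68.4 and keeps 150 − 68.4 = 81.6.

81.6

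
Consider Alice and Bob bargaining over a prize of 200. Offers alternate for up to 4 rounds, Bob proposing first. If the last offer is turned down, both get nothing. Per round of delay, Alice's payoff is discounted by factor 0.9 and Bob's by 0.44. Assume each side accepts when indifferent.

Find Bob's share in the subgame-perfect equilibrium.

Round 4 (Alice proposes): Bob will accept anything ≥ 0, so Alice offers 0 and keeps 200.
Round 3 (Bob proposes): Alice can get 200 next round, worth 0.9 × 200 = 180 now; Bob offers that and keeps 20.
Round 2 (Alice proposes): Bob can get 20 next round, worth 0.44 × 20 = 8.8 now; Alice offers that and keeps 191.2.
Round 1 (Bob proposes): Alice can get 191.2 next round, worth 0.9 × 191.2 = 172.08 now. Bob offers 172.08 and keeps 200 − 172.08 = 27.92.

27.92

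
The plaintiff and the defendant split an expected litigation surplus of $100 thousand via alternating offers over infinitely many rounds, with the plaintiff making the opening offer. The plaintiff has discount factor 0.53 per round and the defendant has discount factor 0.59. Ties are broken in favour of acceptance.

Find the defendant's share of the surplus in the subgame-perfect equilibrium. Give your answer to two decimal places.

When the plaintiff proposes, the defendant accepts any offer worth at least 0.59 times what the defendant would get by proposing next round; and vice versa.
This gives x = 100 − 0.59y and y = 100 − 0.53x, where x and y are each side's share when it proposes.
Hence (1 − 0.59·0.53)x = 100(1 − 0.59), i.e. 0.6873·x = 41.
x ≈ 59.6537; the defendant's share is 100 − x ≈ 40.3463.

40.35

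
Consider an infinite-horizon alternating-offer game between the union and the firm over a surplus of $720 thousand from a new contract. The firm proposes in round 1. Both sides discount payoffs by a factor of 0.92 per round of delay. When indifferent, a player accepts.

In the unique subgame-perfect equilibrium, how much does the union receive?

When the firm proposes, the union accepts any offer worth at least 0.92 times what the union would get by proposing next round; and vice versa.
This gives x = 720 − 0.92y and y = 720 − 0.92x, where x and y are each side's share when it proposes.
Hence (1 − 0.92·0.92)x = 720(1 − 0.92), i.e. 0.1536·x = 57.6.
x = 375; the union's share is 720 − x = 345.

345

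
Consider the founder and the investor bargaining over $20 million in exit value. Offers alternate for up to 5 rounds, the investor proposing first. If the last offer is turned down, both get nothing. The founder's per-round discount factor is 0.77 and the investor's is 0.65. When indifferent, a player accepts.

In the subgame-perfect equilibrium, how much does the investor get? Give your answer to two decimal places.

Round 5 (the investor proposes): rejection yields 0 for the founder; the investor offers 0 and keeps 20.
Round 4 (the founder proposes): the investor can get 20 next round, worth 0.65 × 20 = 13 now; the founder offers that and keeps 7.
Round 3 (the investor proposes): the founder can get 7 next round, worth 0.77 × 7 = 5.39 now. The investor offers 5.39 and keeps 20 − 5.39 = 14.61.
Round 2 (the founder proposes): the investor can get 14.61 next round, worth 0.65 × 14.61 = 9.4965 now; the founder offers that and keeps 10.5035.
Round 1 (the investor proposes): the founder can get 10.5035 next round, worth 0.77 × 10.5035 = 8.087695 now, so the investor offers 8.087695, keeping 11.912305.

11.91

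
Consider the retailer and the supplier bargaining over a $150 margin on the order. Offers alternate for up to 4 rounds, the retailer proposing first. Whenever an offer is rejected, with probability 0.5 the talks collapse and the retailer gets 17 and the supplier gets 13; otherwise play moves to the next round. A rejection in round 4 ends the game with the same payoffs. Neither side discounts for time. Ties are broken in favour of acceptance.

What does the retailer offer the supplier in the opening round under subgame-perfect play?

58

Round 4 (the supplier proposes): the retailer gets 17 if talks fail, so the supplier offers 17 and keeps 133.
Round 3 (the retailer proposes): rejecting gives the supplier an expected 0.5 × 133 + 0.5 × 13 = 73, so the retailer offers 73, keeping 77.
Round 2 (the supplier proposes): rejecting gives the retailer an expected 0.5 × 77 + 0.5 × 17 = 47, so the supplier offers 47, keeping 103.
Round 1 (the retailer proposes): rejecting gives the supplier an expected 0.5 × 103 + 0.5 × 13 = 58; the retailer offers that and keeps 92.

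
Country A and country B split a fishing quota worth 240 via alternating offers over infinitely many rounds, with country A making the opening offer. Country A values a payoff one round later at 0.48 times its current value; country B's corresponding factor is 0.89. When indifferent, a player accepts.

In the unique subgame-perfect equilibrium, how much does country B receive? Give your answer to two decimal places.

In a stationary SPE each proposer offers the other exactly their discounted continuation value.
If country A keeps x when proposing and country B keeps y when proposing, then x = 240 − 0.89y and y = 240 − 0.48x.
Solving: x = 240(1 − 0.89) / (1 − 0.48·0.89) = 26.4 / 0.5728 ≈ 46.0894.
Country B gets 240 − 46.0894 ≈ 193.9106.

193.91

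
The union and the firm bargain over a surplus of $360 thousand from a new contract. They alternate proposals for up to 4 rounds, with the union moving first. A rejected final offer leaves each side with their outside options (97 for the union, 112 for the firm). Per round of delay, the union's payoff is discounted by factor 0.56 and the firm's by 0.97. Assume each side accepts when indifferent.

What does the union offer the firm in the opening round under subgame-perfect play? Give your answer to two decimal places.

292.22

Round 4 (the firm proposes): the union gets 97 if talks fail, so the firm offers 97 and keeps 263.
Round 3 (the union proposes): the firm can get 263 next round, worth 0.97 × 263 = 255.11 now, so the union offers 255.11, keeping 104.89.
Round 2 (the firm proposes): the union can get 104.89 next round, worth 0.56 × 104.89 = 58.7384 now; the firm offers that and keeps 301.2616.
Round 1 (the union proposes): the firm can get 301.2616 next round, worth 0.97 × 301.2616 = 292.223752 now. The union offers 292.223752 and keeps 360 − 292.223752 = 67.776248.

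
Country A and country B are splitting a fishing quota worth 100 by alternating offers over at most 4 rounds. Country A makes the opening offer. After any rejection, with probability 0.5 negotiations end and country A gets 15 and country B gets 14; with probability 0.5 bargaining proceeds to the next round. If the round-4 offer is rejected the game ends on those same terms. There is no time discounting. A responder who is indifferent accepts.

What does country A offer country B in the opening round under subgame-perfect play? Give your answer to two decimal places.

40.63

Round 4 (country B proposes): country A gets 15 if talks fail, so country B offers 15 and keeps 85.
Round 3 (country A proposes): rejecting gives country B an expected 0.5 × 85 + 0.5 × 14 = 49.5; country A offers that and keeps 50.5.
Round 2 (country B proposes): rejecting gives country A an expected 0.5 × 50.5 + 0.5 × 15 = 32.75, so country B offers 32.75, keeping 67.25.
Round 1 (country A proposes): rejecting gives country B an expected 0.5 × 67.25 + 0.5 × 14 = 40.625. Country A offers 40.625 and keeps 100 − 40.625 = 59.375.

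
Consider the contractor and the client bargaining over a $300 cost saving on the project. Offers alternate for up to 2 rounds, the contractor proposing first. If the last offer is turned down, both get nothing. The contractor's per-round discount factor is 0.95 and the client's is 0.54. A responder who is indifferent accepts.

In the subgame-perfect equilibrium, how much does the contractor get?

Work backward from the last round.
Round 2 (the client proposes): rejection yields 0 for the contractor; the client offers 0 and keeps 300.
Round 1 (the contractor proposes): the client can get 300 next round, worth 0.54 × 300 = 162 now, so the contractor offers 162, keeping 138.

138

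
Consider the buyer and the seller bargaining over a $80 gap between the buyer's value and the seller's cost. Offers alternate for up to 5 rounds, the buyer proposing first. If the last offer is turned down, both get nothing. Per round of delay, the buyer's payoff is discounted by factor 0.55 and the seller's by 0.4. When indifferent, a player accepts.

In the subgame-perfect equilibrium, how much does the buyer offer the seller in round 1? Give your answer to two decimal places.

17.57

Work backward from the last round.
Round 5 (the buyer proposes): the seller will accept anything ≥ 0, so the buyer offers 0 and keeps 80.
Round 4 (the seller proposes): the buyer can get 80 next round, worth 0.55 × 80 = 44 now, so the seller offers 44, keeping 36.
Round 3 (the buyer proposes): the seller can get 36 next round, worth 0.4 × 36 = 14.4 now, so the buyer offers 14.4, keeping 65.6.
Round 2 (the seller proposes): the buyer can get 65.6 next round, worth 0.55 × 65.6 = 36.08 now. The seller offers 36.08 and keeps 80 − 36.08 = 43.92.
Round 1 (the buyer proposes): the seller can get 43.92 next round, worth 0.4 × 43.92 = 17.568 now, so the buyer offers 17.568, keeping 62.432.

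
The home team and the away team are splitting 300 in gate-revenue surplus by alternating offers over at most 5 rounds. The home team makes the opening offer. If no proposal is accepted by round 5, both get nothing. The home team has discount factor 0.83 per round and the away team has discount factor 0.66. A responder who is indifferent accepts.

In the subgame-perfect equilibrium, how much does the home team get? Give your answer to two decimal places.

Round 5 (the home team proposes): the away team will accept anything ≥ 0, so the home team offers 0 and keeps 300.
Round 4 (the away team proposes): the home team can get 300 next round, worth 0.83 × 300 = 249 now; the away team offers that and keeps 51.
Round 3 (the home team proposes): the away team can get 51 next round, worth 0.66 × 51 = 33.66 now. The home team offers 33.66 and keeps 300 − 33.66 = 266.34.
Round 2 (the away team proposes): the home team can get 266.34 next round, worth 0.83 × 266.34 = 221.0622 now. The away team offers 221.0622 and keeps 300 − 221.0622 = 78.9378.
Round 1 (the home team proposes): the away team can get 78.9378 next round, worth 0.66 × 78.9378 = 52.098948 now. The home team offers 52.098948 and keeps 300 − 52.098948 = 247.901052.

247.90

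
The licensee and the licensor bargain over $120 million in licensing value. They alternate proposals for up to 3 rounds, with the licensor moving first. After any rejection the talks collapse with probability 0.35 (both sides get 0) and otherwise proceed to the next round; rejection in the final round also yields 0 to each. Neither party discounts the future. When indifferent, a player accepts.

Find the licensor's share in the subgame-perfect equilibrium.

Round 3 (the licensor proposes): rejection yields 0 for the licensee; the licensor offers 0 and keeps 120.
Round 2 (the licensee proposes): rejecting gives the licensor an expected 0.65 × 120 = 78. The licensee offers 78 and keeps 120 − 78 = 42.
Round 1 (the licensor proposes): rejecting gives the licensee an expected 0.65 × 42 = 27.3, so the licensor offers 27.3, keeping 92.7.

92.7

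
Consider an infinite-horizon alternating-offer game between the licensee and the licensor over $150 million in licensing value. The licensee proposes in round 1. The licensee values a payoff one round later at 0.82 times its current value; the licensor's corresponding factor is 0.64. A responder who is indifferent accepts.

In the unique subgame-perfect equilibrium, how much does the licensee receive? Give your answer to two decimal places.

113.64

When the licensee proposes, the licensor accepts any offer worth at least 0.64 times what the licensor would get by proposing next round; and vice versa.
This gives x = 150 − 0.64y and y = 150 − 0.82x, where x and y are each side's share when it proposes.
Hence (1 − 0.64·0.82)x = 150(1 − 0.64), i.e. 0.4752·x = 54.
x ≈ 113.6364; the licensor's share is 150 − x ≈ 36.3636.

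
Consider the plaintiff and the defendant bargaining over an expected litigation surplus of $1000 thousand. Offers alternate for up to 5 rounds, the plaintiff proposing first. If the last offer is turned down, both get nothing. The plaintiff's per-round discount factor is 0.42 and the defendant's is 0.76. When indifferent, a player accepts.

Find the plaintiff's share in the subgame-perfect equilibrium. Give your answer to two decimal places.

418.50

Round 5 (the plaintiff proposes): the defendant will accept anything ≥ 0, so the plaintiff offers 0 and keeps 1000.
Round 4 (the defendant proposes): the plaintiff can get 1000 next round, worth 0.42 × 1000 = 420 now; the defendant offers that and keeps 580.
Round 3 (the plaintiff proposes): the defendant can get 580 next round, worth 0.76 × 580 = 440.8 now; the plaintiff offers that and keeps 559.2.
Round 2 (the defendant proposes): the plaintiff can get 559.2 next round, worth 0.42 × 559.2 = 234.864 now; the defendant offers that and keeps 765.136.
Round 1 (the plaintiff proposes): the defendant can get 765.136 next round, worth 0.76 × 765.136 = 581.50336 now; the plaintiff offers that and keeps 418.49664.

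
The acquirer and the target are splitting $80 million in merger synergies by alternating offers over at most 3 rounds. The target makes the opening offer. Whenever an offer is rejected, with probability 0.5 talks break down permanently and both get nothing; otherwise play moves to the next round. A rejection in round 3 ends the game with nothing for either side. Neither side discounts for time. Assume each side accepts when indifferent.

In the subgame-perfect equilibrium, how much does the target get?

Round 3 (the target proposes): the acquirer will accept anything ≥ 0, so the target offers 0 and keeps 80.
Round 2 (the acquirer proposes): rejecting gives the target an expected 0.5 × 80 = 40. The acquirer offers 40 and keeps 80 − 40 = 40.
Round 1 (the target proposes): rejecting gives the acquirer an expected 0.5 × 40 = 20; the target offers that and keeps 60.

60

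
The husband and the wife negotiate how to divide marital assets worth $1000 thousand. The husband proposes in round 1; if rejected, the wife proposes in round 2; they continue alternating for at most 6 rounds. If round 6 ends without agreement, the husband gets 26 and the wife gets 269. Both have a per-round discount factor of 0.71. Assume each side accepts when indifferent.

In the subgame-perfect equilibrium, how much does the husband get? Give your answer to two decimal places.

514.57

Round 6 (the wife proposes): the husband gets 26 if talks fail, so the wife offers 26 and keeps 974.
Round 5 (the husband proposes): the wife can get 974 next round, worth 0.71 × 974 = 691.54 now, so the husband offers 691.54, keeping 308.46.
Round 4 (the wife proposes): the husband can get 308.46 next round, worth 0.71 × 308.46 = 219.0066 now. The wife offers 219.0066 and keeps 1000 − 219.0066 = 780.9934.
Round 3 (the husband proposes): the wife can get 780.9934 next round, worth 0.71 × 780.9934 = 554.505314 now, so the husband offers 554.505314, keeping 445.494686.
Round 2 (the wife proposes): the husband can get 445.494686 next round, worth 0.71 × 445.494686 = 316.30122706 now. The wife offers 316.30122706 and keeps 1000 − 316.30122706 = 683.69877294.
Round 1 (the husband proposes): the wife can get 683.69877294 next round, worth 0.71 × 683.69877294 = 485.4261287874 now. The husband offers 485.4261287874 and keeps 1000 − 485.4261287874 = 514.5738712126.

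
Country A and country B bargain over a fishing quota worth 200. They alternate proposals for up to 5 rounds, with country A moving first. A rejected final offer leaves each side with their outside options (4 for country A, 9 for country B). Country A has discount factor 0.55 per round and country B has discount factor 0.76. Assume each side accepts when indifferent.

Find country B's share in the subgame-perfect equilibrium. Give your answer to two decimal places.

98.56

Work backward from the last round.
Round 5 (country A proposes): country B gets 9 if talks fail, so country A offers 9 and keeps 191.
Round 4 (country B proposes): country A can get 191 next round, worth 0.55 × 191 = 105.05 now, so country B offers 105.05, keeping 94.95.
Round 3 (country A proposes): country B can get 94.95 next round, worth 0.76 × 94.95 = 72.162 now, so country A offers 72.162, keeping 127.838.
Round 2 (country B proposes): country A can get 127.838 next round, worth 0.55 × 127.838 = 70.3109 now; country B offers that and keeps 129.6891.
Round 1 (country A proposes): country B can get 129.6891 next round, worth 0.76 × 129.6891 = 98.563716 now. Country A offers 98.563716 and keeps 200 − 98.563716 = 101.436284.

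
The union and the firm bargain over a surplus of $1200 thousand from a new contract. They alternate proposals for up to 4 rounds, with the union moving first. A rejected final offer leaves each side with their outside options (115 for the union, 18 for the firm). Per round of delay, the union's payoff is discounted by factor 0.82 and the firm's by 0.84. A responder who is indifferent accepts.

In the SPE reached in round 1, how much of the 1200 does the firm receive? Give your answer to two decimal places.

Work backward from the last round.
Round 4 (the firm proposes): the union gets 115 if talks fail, so the firm offers 115 and keeps 1085.
Round 3 (the union proposes): the firm can get 1085 next round, worth 0.84 × 1085 = 911.4 now, so the union offers 911.4, keeping 288.6.
Round 2 (the firm proposes): the union can get 288.6 next round, worth 0.82 × 288.6 = 236.652 now, so the firm offers 236.652, keeping 963.348.
Round 1 (the union proposes): the firm can get 963.348 next round, worth 0.84 × 963.348 = 809.21232 now, so the union offers 809.21232, keeping 390.78768.

809.21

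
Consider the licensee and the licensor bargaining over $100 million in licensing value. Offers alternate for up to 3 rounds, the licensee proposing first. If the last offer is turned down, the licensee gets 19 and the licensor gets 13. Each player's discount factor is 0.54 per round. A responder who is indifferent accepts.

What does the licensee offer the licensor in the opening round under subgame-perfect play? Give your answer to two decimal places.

28.63

Round 3 (the licensee proposes): the licensor gets 13 if talks fail, so the licensee offers 13 and keeps 87.
Round 2 (the licensor proposes): the licensee can get 87 next round, worth 0.54 × 87 = 46.98 now. The licensor offers 46.98 and keeps 100 − 46.98 = 53.02.
Round 1 (the licensee proposes): the licensor can get 53.02 next round, worth 0.54 × 53.02 = 28.6308 now. The licensee offers 28.6308 and keeps 100 − 28.6308 = 71.3692.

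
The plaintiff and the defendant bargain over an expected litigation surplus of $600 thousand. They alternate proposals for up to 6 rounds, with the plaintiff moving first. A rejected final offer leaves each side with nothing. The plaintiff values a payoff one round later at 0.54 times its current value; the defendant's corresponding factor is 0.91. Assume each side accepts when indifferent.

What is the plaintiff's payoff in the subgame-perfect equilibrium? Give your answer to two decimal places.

By backward induction:
Round 6 (the defendant proposes): the plaintiff will accept anything ≥ 0, so the defendant offers 0 and keeps 600.
Round 5 (the plaintiff proposes): the defendant can get 600 next round, worth 0.91 × 600 = 546 now; the plaintiff offers that and keeps 54.
Round 4 (the defendant proposes): the plaintiff can get 54 next round, worth 0.54 × 54 = 29.16 now. The defendant offers 29.16 and keeps 600 − 29.16 = 570.84.
Round 3 (the plaintiff proposes): the defendant can get 570.84 next round, worth 0.91 × 570.84 = 519.4644 now, so the plaintiff offers 519.4644, keeping 80.5356.
Round 2 (the defendant proposes): the plaintiff can get 80.5356 next round, worth 0.54 × 80.5356 = 43.489224 now, so the defendant offers 43.489224, keeping 556.510776.
Round 1 (the plaintiff proposes): the defendant can get 556.510776 next round, worth 0.91 × 556.510776 = 506.42480616 now; the plaintiff offers that and keeps 93.57519384.

93.58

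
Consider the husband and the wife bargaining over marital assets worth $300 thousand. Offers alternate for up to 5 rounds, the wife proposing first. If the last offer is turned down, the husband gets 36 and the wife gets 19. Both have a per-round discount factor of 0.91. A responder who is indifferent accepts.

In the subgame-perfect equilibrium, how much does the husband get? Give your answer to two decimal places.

Round 5 (the wife proposes): the husband gets 36 if talks fail, so the wife offers 36 and keeps 264.
Round 4 (the husband proposes): the wife can get 264 next round, worth 0.91 × 264 = 240.24 now. The husband offers 240.24 and keeps 300 − 240.24 = 59.76.
Round 3 (the wife proposes): the husband can get 59.76 next round, worth 0.91 × 59.76 = 54.3816 now. The wife offers 54.3816 and keeps 300 − 54.3816 = 245.6184.
Round 2 (the husband proposes): the wife can get 245.6184 next round, worth 0.91 × 245.6184 = 223.512744 now. The husband offers 223.512744 and keeps 300 − 223.512744 = 76.487256.
Round 1 (the wife proposes): the husband can get 76.487256 next round, worth 0.91 × 76.487256 = 69.60340296 now, so the wife offers 69.60340296, keeping 230.39659704.

69.60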